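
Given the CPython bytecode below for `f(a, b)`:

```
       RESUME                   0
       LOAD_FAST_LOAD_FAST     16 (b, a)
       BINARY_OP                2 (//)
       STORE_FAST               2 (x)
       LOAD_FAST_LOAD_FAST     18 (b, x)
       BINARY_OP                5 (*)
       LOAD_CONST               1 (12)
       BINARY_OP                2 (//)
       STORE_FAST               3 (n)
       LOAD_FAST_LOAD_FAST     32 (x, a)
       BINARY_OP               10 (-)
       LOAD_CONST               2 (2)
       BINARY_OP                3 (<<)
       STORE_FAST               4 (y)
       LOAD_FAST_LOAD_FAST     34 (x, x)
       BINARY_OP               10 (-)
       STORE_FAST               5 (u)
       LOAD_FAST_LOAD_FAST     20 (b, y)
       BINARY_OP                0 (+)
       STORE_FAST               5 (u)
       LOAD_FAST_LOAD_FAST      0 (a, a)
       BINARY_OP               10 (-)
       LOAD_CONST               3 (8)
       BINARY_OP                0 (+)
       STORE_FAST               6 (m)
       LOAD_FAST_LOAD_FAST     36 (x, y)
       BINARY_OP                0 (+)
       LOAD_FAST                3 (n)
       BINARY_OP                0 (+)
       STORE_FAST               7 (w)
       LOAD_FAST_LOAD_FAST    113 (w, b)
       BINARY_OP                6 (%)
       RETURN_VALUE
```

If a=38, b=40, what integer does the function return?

16

LOAD_FAST_LOAD_FAST b,a → push 40,38. Stack: [40, 38]
BINARY_OP // → 40 // 38 = 1. Stack: [1]
STORE_FAST x → x=1. Stack: []
LOAD_FAST_LOAD_FAST b,x → push 40,1. Stack: [40, 1]
BINARY_OP * → 40 * 1 = 40. Stack: [40]
LOAD_CONST → push 12. Stack: [40, 12]
BINARY_OP // → 40 // 12 = 3. Stack: [3]
STORE_FAST n → n=3. Stack: []
LOAD_FAST_LOAD_FAST x,a → push 1,38. Stack: [1, 38]
BINARY_OP - → 1 - 38 = -37. Stack: [-37]
LOAD_CONST → push 2. Stack: [-37, 2]
BINARY_OP << → -37 << 2 = -148. Stack: [-148]
STORE_FAST y → y=-148. Stack: []
LOAD_FAST_LOAD_FAST x,x → push 1,1. Stack: [1, 1]
BINARY_OP - → 1 - 1 = 0. Stack: [0]
STORE_FAST u → u=0. Stack: []
LOAD_FAST_LOAD_FAST b,y → push 40,-148. Stack: [40, -148]
BINARY_OP + → 40 + -148 = -108. Stack: [-108]
STORE_FAST u → u=-108. Stack: []
LOAD_FAST_LOAD_FAST a,a → push 38,38. Stack: [38, 38]
BINARY_OP - → 38 - 38 = 0. Stack: [0]
LOAD_CONST → push 8. Stack: [0, 8]
BINARY_OP + → 0 + 8 = 8. Stack: [8]
STORE_FAST m → m=8. Stack: []
LOAD_FAST_LOAD_FAST x,y → push 1,-148. Stack: [1, -148]
BINARY_OP + → 1 + -148 = -147. Stack: [-147]
LOAD_FAST n → push 3. Stack: [-147, 3]
BINARY_OP + → -147 + 3 = -144. Stack: [-144]
STORE_FAST w → w=-144. Stack: []
LOAD_FAST_LOAD_FAST w,b → push -144,40. Stack: [-144, 40]
BINARY_OP % → -144 % 40 = 16. Stack: [16]
RETURN_VALUE → return 16.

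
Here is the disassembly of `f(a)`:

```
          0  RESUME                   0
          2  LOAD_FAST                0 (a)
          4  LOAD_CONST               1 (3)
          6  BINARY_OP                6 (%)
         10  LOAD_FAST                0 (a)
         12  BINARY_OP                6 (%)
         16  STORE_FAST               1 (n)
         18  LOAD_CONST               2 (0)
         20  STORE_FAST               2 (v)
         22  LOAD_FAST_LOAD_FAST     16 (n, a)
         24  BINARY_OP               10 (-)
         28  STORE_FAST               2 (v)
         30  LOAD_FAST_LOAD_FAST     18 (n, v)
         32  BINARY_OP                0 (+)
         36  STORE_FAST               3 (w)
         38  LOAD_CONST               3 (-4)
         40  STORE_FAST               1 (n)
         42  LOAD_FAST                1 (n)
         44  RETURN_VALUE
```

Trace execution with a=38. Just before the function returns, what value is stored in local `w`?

-34

LOAD_FAST a → push 38. Stack: [38]
LOAD_CONST → push 3. Stack: [38, 3]
BINARY_OP % → 38 % 3 = 2. Stack: [2]
LOAD_FAST a → push 38. Stack: [2, 38]
BINARY_OP % → 2 % 38 = 2. Stack: [2]
STORE_FAST n → n=2. Stack: []
LOAD_CONST → push 0. Stack: [0]
STORE_FAST v → v=0. Stack: []
LOAD_FAST_LOAD_FAST n,a → push 2,38. Stack: [2, 38]
BINARY_OP - → 2 - 38 = -36. Stack: [-36]
STORE_FAST v → v=-36. Stack: []
LOAD_FAST_LOAD_FAST n,v → push 2,-36. Stack: [2, -36]
BINARY_OP + → 2 + -36 = -34. Stack: [-34]
STORE_FAST w → w=-34. Stack: []
LOAD_CONST → push -4. Stack: [-4]
STORE_FAST n → n=-4. Stack: []
LOAD_FAST n → push -4. Stack: [-4]
RETURN_VALUE → return -4.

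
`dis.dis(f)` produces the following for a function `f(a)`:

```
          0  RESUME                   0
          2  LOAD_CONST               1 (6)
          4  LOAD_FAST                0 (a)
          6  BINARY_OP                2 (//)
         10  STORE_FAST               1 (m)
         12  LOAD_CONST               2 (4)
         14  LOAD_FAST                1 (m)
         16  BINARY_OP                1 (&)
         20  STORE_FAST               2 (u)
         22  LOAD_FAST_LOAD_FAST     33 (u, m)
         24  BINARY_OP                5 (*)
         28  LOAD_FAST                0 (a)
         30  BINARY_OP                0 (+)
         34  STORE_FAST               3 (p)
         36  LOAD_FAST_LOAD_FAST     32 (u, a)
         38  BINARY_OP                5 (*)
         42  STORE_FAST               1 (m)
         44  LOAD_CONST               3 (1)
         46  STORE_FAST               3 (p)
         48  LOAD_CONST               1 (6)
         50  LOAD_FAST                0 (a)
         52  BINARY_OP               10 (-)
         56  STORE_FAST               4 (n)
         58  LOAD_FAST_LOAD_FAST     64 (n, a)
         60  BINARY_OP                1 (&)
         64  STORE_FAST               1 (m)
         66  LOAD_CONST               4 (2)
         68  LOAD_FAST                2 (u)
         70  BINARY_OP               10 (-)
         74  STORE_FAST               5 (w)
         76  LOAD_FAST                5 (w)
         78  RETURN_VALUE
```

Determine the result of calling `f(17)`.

LOAD_CONST → push 6. Stack: [6]
LOAD_FAST a → push 17. Stack: [6, 17]
BINARY_OP // → 6 // 17 = 0. Stack: [0]
STORE_FAST m → m=0. Stack: []
LOAD_CONST → push 4. Stack: [4]
LOAD_FAST m → push 0. Stack: [4, 0]
BINARY_OP & → 4 & 0 = 0. Stack: [0]
STORE_FAST u → u=0. Stack: []
LOAD_FAST_LOAD_FAST u,m → push 0,0. Stack: [0, 0]
BINARY_OP * → 0 * 0 = 0. Stack: [0]
LOAD_FAST a → push 17. Stack: [0, 17]
BINARY_OP + → 0 + 17 = 17. Stack: [17]
STORE_FAST p → p=17. Stack: []
LOAD_FAST_LOAD_FAST u,a → push 0,17. Stack: [0, 17]
BINARY_OP * → 0 * 17 = 0. Stack: [0]
STORE_FAST m → m=0. Stack: []
LOAD_CONST → push 1. Stack: [1]
STORE_FAST p → p=1. Stack: []
LOAD_CONST → push 6. Stack: [6]
LOAD_FAST a → push 17. Stack: [6, 17]
BINARY_OP - → 6 - 17 = -11. Stack: [-11]
STORE_FAST n → n=-11. Stack: []
LOAD_FAST_LOAD_FAST n,a → push -11,17. Stack: [-11, 17]
BINARY_OP & → -11 & 17 = 17. Stack: [17]
STORE_FAST m → m=17. Stack: []
LOAD_CONST → push 2. Stack: [2]
LOAD_FAST u → push 0. Stack: [2, 0]
BINARY_OP - → 2 - 0 = 2. Stack: [2]
STORE_FAST w → w=2. Stack: []
LOAD_FAST w → push 2. Stack: [2]
RETURN_VALUE → return 2.

2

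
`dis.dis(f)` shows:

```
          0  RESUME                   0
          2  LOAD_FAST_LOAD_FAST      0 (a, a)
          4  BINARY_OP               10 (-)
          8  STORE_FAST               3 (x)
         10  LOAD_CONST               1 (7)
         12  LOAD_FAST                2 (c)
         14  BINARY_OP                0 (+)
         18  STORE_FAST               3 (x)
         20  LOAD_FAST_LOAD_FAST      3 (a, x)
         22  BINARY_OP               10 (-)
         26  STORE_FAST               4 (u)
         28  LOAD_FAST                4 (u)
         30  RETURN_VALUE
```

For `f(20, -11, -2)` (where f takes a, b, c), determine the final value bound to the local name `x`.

LOAD_FAST_LOAD_FAST a,a → push 20,20. Stack: [20, 20]
BINARY_OP - → 20 - 20 = 0. Stack: [0]
STORE_FAST x → x=0. Stack: []
LOAD_CONST → push 7. Stack: [7]
LOAD_FAST c → push -2. Stack: [7, -2]
BINARY_OP + → 7 + -2 = 5. Stack: [5]
STORE_FAST x → x=5. Stack: []
LOAD_FAST_LOAD_FAST a,x → push 20,5. Stack: [20, 5]
BINARY_OP - → 20 - 5 = 15. Stack: [15]
STORE_FAST u → u=15. Stack: []
LOAD_FAST u → push 15. Stack: [15]
RETURN_VALUE → return 15.

5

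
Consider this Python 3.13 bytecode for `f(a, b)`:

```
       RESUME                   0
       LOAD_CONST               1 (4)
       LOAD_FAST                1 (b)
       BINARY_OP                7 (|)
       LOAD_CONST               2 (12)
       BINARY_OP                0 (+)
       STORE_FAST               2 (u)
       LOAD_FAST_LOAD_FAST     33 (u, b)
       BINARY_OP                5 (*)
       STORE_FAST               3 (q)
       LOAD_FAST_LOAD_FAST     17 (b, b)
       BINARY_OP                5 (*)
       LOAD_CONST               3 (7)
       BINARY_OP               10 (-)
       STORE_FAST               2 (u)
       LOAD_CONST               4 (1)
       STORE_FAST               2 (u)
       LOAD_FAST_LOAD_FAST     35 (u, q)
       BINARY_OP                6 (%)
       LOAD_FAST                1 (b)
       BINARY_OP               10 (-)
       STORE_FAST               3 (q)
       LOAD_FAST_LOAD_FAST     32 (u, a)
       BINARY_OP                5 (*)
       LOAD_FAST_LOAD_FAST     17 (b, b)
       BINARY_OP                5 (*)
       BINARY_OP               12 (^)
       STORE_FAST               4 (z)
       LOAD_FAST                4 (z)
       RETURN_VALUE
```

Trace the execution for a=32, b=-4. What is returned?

48

LOAD_CONST → push 4. Stack: [4]
LOAD_FAST b → push -4. Stack: [4, -4]
BINARY_OP | → 4 | -4 = -4. Stack: [-4]
LOAD_CONST → push 12. Stack: [-4, 12]
BINARY_OP + → -4 + 12 = 8. Stack: [8]
STORE_FAST u → u=8. Stack: []
LOAD_FAST_LOAD_FAST u,b → push 8,-4. Stack: [8, -4]
BINARY_OP * → 8 * -4 = -32. Stack: [-32]
STORE_FAST q → q=-32. Stack: []
LOAD_FAST_LOAD_FAST b,b → push -4,-4. Stack: [-4, -4]
BINARY_OP * → -4 * -4 = 16. Stack: [16]
LOAD_CONST → push 7. Stack: [16, 7]
BINARY_OP - → 16 - 7 = 9. Stack: [9]
STORE_FAST u → u=9. Stack: []
LOAD_CONST → push 1. Stack: [1]
STORE_FAST u → u=1. Stack: []
LOAD_FAST_LOAD_FAST u,q → push 1,-32. Stack: [1, -32]
BINARY_OP % → 1 % -32 = -31. Stack: [-31]
LOAD_FAST b → push -4. Stack: [-31, -4]
BINARY_OP - → -31 - -4 = -27. Stack: [-27]
STORE_FAST q → q=-27. Stack: []
LOAD_FAST_LOAD_FAST u,a → push 1,32. Stack: [1, 32]
BINARY_OP * → 1 * 32 = 32. Stack: [32]
LOAD_FAST_LOAD_FAST b,b → push -4,-4. Stack: [32, -4, -4]
BINARY_OP * → -4 * -4 = 16. Stack: [32, 16]
BINARY_OP ^ → 32 ^ 16 = 48. Stack: [48]
STORE_FAST z → z=48. Stack: []
LOAD_FAST z → push 48. Stack: [48]
RETURN_VALUE → return 48.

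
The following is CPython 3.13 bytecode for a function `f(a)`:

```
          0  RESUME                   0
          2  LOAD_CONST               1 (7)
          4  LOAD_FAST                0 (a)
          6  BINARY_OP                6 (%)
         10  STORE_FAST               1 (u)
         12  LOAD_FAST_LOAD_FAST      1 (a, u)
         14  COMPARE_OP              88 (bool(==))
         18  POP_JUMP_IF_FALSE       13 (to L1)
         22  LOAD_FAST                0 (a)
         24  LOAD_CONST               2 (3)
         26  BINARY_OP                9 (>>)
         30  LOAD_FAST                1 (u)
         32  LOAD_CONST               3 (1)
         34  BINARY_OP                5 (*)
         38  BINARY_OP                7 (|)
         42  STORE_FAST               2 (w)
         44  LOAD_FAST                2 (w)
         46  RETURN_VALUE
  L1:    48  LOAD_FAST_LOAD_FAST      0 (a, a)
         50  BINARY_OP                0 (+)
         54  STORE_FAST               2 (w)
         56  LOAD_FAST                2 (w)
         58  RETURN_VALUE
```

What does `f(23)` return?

46

LOAD_CONST → push 7. Stack: [7]
LOAD_FAST a → push 23. Stack: [7, 23]
BINARY_OP % → 7 % 23 = 7. Stack: [7]
STORE_FAST u → u=7. Stack: []
LOAD_FAST_LOAD_FAST a,u → push 23,7. Stack: [23, 7]
COMPARE_OP bool(==) → 23 vs 7 = False. Stack: [False]
POP_JUMP_IF_FALSE → pop False; jump. Stack: []
LOAD_FAST_LOAD_FAST a,a → push 23,23. Stack: [23, 23]
BINARY_OP + → 23 + 23 = 46. Stack: [46]
STORE_FAST w → w=46. Stack: []
LOAD_FAST w → push 46. Stack: [46]
RETURN_VALUE → return 46.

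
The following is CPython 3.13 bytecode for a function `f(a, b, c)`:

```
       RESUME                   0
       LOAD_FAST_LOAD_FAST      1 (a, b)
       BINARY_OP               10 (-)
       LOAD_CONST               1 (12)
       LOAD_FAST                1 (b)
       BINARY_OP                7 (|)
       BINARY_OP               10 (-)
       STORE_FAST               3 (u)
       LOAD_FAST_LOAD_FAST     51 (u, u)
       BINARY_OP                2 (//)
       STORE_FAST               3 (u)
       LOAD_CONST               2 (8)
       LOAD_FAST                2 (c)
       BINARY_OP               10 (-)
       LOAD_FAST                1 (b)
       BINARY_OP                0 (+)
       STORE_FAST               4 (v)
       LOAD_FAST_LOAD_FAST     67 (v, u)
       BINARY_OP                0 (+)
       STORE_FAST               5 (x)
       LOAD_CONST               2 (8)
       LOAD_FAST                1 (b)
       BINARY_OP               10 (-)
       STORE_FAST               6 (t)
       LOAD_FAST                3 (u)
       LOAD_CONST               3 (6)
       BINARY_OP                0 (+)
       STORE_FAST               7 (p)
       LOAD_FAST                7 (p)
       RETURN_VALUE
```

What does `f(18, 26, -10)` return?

7

LOAD_FAST_LOAD_FAST a,b → push 18,26. Stack: [18, 26]
BINARY_OP - → 18 - 26 = -8. Stack: [-8]
LOAD_CONST → push 12. Stack: [-8, 12]
LOAD_FAST b → push 26. Stack: [-8, 12, 26]
BINARY_OP | → 12 | 26 = 30. Stack: [-8, 30]
BINARY_OP - → -8 - 30 = -38. Stack: [-38]
STORE_FAST u → u=-38. Stack: []
LOAD_FAST_LOAD_FAST u,u → push -38,-38. Stack: [-38, -38]
BINARY_OP // → -38 // -38 = 1. Stack: [1]
STORE_FAST u → u=1. Stack: []
LOAD_CONST → push 8. Stack: [8]
LOAD_FAST c → push -10. Stack: [8, -10]
BINARY_OP - → 8 - -10 = 18. Stack: [18]
LOAD_FAST b → push 26. Stack: [18, 26]
BINARY_OP + → 18 + 26 = 44. Stack: [44]
STORE_FAST v → v=44. Stack: []
LOAD_FAST_LOAD_FAST v,u → push 44,1. Stack: [44, 1]
BINARY_OP + → 44 + 1 = 45. Stack: [45]
STORE_FAST x → x=45. Stack: []
LOAD_CONST → push 8. Stack: [8]
LOAD_FAST b → push 26. Stack: [8, 26]
BINARY_OP - → 8 - 26 = -18. Stack: [-18]
STORE_FAST t → t=-18. Stack: []
LOAD_FAST u → push 1. Stack: [1]
LOAD_CONST → push 6. Stack: [1, 6]
BINARY_OP + → 1 + 6 = 7. Stack: [7]
STORE_FAST p → p=7. Stack: []
LOAD_FAST p → push 7. Stack: [7]
RETURN_VALUE → return 7.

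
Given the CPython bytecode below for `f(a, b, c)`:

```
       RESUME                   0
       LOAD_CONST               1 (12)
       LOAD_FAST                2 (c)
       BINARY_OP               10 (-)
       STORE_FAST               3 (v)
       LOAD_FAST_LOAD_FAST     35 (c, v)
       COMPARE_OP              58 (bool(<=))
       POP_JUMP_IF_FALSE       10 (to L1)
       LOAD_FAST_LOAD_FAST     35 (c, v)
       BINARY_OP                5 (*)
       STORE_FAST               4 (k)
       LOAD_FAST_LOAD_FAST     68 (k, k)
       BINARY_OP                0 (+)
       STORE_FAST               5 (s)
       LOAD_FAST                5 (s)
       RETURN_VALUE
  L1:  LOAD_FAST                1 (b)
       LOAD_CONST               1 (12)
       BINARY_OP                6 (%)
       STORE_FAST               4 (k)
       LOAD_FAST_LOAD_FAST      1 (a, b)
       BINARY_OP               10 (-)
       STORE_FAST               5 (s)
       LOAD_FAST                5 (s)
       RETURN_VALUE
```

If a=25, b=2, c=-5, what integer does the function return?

-170

LOAD_CONST → push 12. Stack: [12]
LOAD_FAST c → push -5. Stack: [12, -5]
BINARY_OP - → 12 - -5 = 17. Stack: [17]
STORE_FAST v → v=17. Stack: []
LOAD_FAST_LOAD_FAST c,v → push -5,17. Stack: [-5, 17]
COMPARE_OP bool(<=) → -5 vs 17 = True. Stack: [True]
POP_JUMP_IF_FALSE → pop True; no jump. Stack: []
LOAD_FAST_LOAD_FAST c,v → push -5,17. Stack: [-5, 17]
BINARY_OP * → -5 * 17 = -85. Stack: [-85]
STORE_FAST k → k=-85. Stack: []
LOAD_FAST_LOAD_FAST k,k → push -85,-85. Stack: [-85, -85]
BINARY_OP + → -85 + -85 = -170. Stack: [-170]
STORE_FAST s → s=-170. Stack: []
LOAD_FAST s → push -170. Stack: [-170]
RETURN_VALUE → return -170.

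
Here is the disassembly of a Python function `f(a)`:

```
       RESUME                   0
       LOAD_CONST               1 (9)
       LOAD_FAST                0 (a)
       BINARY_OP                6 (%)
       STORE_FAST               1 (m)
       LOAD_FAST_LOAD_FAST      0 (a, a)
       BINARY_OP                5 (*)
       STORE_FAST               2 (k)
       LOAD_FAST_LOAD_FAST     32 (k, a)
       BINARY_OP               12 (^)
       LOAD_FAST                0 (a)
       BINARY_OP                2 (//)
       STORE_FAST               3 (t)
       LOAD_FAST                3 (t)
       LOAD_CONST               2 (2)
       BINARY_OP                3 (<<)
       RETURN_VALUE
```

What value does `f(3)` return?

LOAD_CONST → push 9. Stack: [9]
LOAD_FAST a → push 3. Stack: [9, 3]
BINARY_OP % → 9 % 3 = 0. Stack: [0]
STORE_FAST m → m=0. Stack: []
LOAD_FAST_LOAD_FAST a,a → push 3,3. Stack: [3, 3]
BINARY_OP * → 3 * 3 = 9. Stack: [9]
STORE_FAST k → k=9. Stack: []
LOAD_FAST_LOAD_FAST k,a → push 9,3. Stack: [9, 3]
BINARY_OP ^ → 9 ^ 3 = 10. Stack: [10]
LOAD_FAST a → push 3. Stack: [10, 3]
BINARY_OP // → 10 // 3 = 3. Stack: [3]
STORE_FAST t → t=3. Stack: []
LOAD_FAST t → push 3. Stack: [3]
LOAD_CONST → push 2. Stack: [3, 2]
BINARY_OP << → 3 << 2 = 12. Stack: [12]
RETURN_VALUE → return 12.

12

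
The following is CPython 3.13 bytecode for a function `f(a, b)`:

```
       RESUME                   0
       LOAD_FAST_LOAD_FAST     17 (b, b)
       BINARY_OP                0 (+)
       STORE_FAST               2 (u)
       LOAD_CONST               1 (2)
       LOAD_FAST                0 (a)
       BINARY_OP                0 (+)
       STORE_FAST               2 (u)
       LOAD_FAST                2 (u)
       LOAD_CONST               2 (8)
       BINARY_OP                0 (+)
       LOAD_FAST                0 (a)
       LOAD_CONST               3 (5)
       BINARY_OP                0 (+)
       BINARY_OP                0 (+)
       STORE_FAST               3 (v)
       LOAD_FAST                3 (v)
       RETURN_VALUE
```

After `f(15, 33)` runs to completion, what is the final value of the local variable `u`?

LOAD_FAST_LOAD_FAST b,b → push 33,33. Stack: [33, 33]
BINARY_OP + → 33 + 33 = 66. Stack: [66]
STORE_FAST u → u=66. Stack: []
LOAD_CONST → push 2. Stack: [2]
LOAD_FAST a → push 15. Stack: [2, 15]
BINARY_OP + → 2 + 15 = 17. Stack: [17]
STORE_FAST u → u=17. Stack: []
LOAD_FAST u → push 17. Stack: [17]
LOAD_CONST → push 8. Stack: [17, 8]
BINARY_OP + → 17 + 8 = 25. Stack: [25]
LOAD_FAST a → push 15. Stack: [25, 15]
LOAD_CONST → push 5. Stack: [25, 15, 5]
BINARY_OP + → 15 + 5 = 20. Stack: [25, 20]
BINARY_OP + → 25 + 20 = 45. Stack: [45]
STORE_FAST v → v=45. Stack: []
LOAD_FAST v → push 45. Stack: [45]
RETURN_VALUE → return 45.

17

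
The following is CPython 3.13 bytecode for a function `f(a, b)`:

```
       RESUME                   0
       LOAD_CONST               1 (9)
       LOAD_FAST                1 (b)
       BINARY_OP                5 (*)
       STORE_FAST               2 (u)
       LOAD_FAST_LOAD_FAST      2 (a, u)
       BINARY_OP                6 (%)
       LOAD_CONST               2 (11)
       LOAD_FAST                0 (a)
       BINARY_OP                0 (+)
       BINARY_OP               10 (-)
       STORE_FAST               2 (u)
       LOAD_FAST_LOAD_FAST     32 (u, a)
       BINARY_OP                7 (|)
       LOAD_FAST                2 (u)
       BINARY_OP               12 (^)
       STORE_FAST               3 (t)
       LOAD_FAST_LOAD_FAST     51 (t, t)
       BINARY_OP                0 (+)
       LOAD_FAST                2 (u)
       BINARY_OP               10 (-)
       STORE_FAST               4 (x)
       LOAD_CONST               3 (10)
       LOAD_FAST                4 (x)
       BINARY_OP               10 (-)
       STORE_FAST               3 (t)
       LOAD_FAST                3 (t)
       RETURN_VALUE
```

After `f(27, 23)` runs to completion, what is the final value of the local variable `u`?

-11

LOAD_CONST → push 9. Stack: [9]
LOAD_FAST b → push 23. Stack: [9, 23]
BINARY_OP * → 9 * 23 = 207. Stack: [207]
STORE_FAST u → u=207. Stack: []
LOAD_FAST_LOAD_FAST a,u → push 27,207. Stack: [27, 207]
BINARY_OP % → 27 % 207 = 27. Stack: [27]
LOAD_CONST → push 11. Stack: [27, 11]
LOAD_FAST a → push 27. Stack: [27, 11, 27]
BINARY_OP + → 11 + 27 = 38. Stack: [27, 38]
BINARY_OP - → 27 - 38 = -11. Stack: [-11]
STORE_FAST u → u=-11. Stack: []
LOAD_FAST_LOAD_FAST u,a → push -11,27. Stack: [-11, 27]
BINARY_OP | → -11 | 27 = -1. Stack: [-1]
LOAD_FAST u → push -11. Stack: [-1, -11]
BINARY_OP ^ → -1 ^ -11 = 10. Stack: [10]
STORE_FAST t → t=10. Stack: []
LOAD_FAST_LOAD_FAST t,t → push 10,10. Stack: [10, 10]
BINARY_OP + → 10 + 10 = 20. Stack: [20]
LOAD_FAST u → push -11. Stack: [20, -11]
BINARY_OP - → 20 - -11 = 31. Stack: [31]
STORE_FAST x → x=31. Stack: []
LOAD_CONST → push 10. Stack: [10]
LOAD_FAST x → push 31. Stack: [10, 31]
BINARY_OP - → 10 - 31 = -21. Stack: [-21]
STORE_FAST t → t=-21. Stack: []
LOAD_FAST t → push -21. Stack: [-21]
RETURN_VALUE → return -21.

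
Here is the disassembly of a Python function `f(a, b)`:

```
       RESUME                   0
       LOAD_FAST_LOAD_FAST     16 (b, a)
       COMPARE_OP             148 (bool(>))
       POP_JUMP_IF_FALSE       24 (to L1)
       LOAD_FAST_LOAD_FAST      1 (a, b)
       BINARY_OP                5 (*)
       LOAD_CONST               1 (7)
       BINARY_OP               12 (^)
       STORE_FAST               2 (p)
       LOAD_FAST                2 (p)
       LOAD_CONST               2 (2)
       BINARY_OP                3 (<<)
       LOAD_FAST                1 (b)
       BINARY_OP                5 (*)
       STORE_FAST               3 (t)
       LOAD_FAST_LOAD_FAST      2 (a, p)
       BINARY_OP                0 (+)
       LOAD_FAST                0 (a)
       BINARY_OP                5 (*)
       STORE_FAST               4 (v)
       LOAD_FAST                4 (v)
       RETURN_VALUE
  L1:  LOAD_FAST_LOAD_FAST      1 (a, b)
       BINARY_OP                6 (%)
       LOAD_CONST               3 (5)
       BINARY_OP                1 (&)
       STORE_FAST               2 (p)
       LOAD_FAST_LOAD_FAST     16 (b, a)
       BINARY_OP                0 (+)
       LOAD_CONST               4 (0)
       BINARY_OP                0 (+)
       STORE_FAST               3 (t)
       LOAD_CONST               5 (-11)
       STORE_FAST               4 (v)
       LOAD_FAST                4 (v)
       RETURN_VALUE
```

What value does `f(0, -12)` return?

LOAD_FAST_LOAD_FAST b,a → push -12,0. Stack: [-12, 0]
COMPARE_OP bool(>) → -12 vs 0 = False. Stack: [False]
POP_JUMP_IF_FALSE → pop False; jump. Stack: []
LOAD_FAST_LOAD_FAST a,b → push 0,-12. Stack: [0, -12]
BINARY_OP % → 0 % -12 = 0. Stack: [0]
LOAD_CONST → push 5. Stack: [0, 5]
BINARY_OP & → 0 & 5 = 0. Stack: [0]
STORE_FAST p → p=0. Stack: []
LOAD_FAST_LOAD_FAST b,a → push -12,0. Stack: [-12, 0]
BINARY_OP + → -12 + 0 = -12. Stack: [-12]
LOAD_CONST → push 0. Stack: [-12, 0]
BINARY_OP + → -12 + 0 = -12. Stack: [-12]
STORE_FAST t → t=-12. Stack: []
LOAD_CONST → push -11. Stack: [-11]
STORE_FAST v → v=-11. Stack: []
LOAD_FAST v → push -11. Stack: [-11]
RETURN_VALUE → return -11.

-11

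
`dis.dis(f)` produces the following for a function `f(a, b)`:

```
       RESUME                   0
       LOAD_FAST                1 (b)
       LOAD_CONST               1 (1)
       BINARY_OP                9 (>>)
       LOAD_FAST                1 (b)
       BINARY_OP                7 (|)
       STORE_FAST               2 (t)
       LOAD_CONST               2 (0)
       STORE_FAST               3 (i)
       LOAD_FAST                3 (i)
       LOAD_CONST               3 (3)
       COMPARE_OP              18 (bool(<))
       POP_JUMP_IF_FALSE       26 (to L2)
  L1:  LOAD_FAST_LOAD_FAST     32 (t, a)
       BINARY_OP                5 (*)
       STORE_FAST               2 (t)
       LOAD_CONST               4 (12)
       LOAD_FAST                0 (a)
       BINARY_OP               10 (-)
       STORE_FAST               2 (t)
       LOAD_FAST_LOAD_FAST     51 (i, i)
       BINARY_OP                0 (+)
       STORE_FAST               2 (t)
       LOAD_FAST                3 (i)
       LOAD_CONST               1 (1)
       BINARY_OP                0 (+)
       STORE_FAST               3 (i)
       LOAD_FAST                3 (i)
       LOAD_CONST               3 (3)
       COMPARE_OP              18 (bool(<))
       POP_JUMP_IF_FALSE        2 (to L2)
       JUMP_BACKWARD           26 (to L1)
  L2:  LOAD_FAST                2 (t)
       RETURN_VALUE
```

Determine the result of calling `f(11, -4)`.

LOAD_FAST b → push -4
LOAD_CONST → push 1
BINARY_OP >> → -4 >> 1 = -2
LOAD_FAST b → push -4
BINARY_OP | → -2 | -4 = -2
STORE_FAST t → t=-2
LOAD_CONST → push 0
STORE_FAST i → i=0
LOAD_FAST i → push 0
LOAD_CONST → push 3
COMPARE_OP bool(<) → 0 vs 3 = True
POP_JUMP_IF_FALSE → pop True; no jump
LOAD_FAST_LOAD_FAST t,a → push -2,11
BINARY_OP * → -2 * 11 = -22
STORE_FAST t → t=-22
LOAD_CONST → push 12
LOAD_FAST a → push 11
BINARY_OP - → 12 - 11 = 1
STORE_FAST t → t=1
LOAD_FAST_LOAD_FAST i,i → push 0,0
BINARY_OP + → 0 + 0 = 0
STORE_FAST t → t=0
LOAD_FAST i → push 0
LOAD_CONST → push 1
BINARY_OP + → 0 + 1 = 1
STORE_FAST i → i=1
LOAD_FAST i → push 1
LOAD_CONST → push 3
COMPARE_OP bool(<) → 1 vs 3 = True
POP_JUMP_IF_FALSE → pop True; no jump
LOAD_FAST_LOAD_FAST t,a → push 0,11
BINARY_OP * → 0 * 11 = 0
STORE_FAST t → t=0
LOAD_CONST → push 12
LOAD_FAST a → push 11
BINARY_OP - → 12 - 11 = 1
STORE_FAST t → t=1
LOAD_FAST_LOAD_FAST i,i → push 1,1
BINARY_OP + → 1 + 1 = 2
STORE_FAST t → t=2
LOAD_FAST i → push 1
LOAD_CONST → push 1
BINARY_OP + → 1 + 1 = 2
STORE_FAST i → i=2
LOAD_FAST i → push 2
LOAD_CONST → push 3
COMPARE_OP bool(<) → 2 vs 3 = True
POP_JUMP_IF_FALSE → pop True; no jump
LOAD_FAST_LOAD_FAST t,a → push 2,11
BINARY_OP * → 2 * 11 = 22
STORE_FAST t → t=22
LOAD_CONST → push 12
LOAD_FAST a → push 11
BINARY_OP - → 12 - 11 = 1
STORE_FAST t → t=1
LOAD_FAST_LOAD_FAST i,i → push 2,2
BINARY_OP + → 2 + 2 = 4
STORE_FAST t → t=4
LOAD_FAST i → push 2
LOAD_CONST → push 1
BINARY_OP + → 2 + 1 = 3
STORE_FAST i → i=3
LOAD_FAST i → push 3
LOAD_CONST → push 3
COMPARE_OP bool(<) → 3 vs 3 = False
POP_JUMP_IF_FALSE → pop False; jump
LOAD_FAST t → push 4
RETURN_VALUE → return 4.

4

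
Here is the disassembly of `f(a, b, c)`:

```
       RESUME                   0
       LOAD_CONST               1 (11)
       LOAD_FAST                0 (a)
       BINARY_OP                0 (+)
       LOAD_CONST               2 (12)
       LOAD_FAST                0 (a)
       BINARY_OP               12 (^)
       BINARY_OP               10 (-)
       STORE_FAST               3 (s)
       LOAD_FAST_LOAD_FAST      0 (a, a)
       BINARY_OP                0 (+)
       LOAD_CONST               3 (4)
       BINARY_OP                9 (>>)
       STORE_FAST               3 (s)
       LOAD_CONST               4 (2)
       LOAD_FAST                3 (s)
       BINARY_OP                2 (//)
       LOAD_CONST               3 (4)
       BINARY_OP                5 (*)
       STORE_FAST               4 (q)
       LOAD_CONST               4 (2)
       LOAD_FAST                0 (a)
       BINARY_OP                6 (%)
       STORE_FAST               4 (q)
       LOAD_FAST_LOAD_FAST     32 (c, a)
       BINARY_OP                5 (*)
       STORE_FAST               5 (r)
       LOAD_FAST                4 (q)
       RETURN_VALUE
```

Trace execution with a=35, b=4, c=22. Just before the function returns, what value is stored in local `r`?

LOAD_CONST → push 11. Stack: [11]
LOAD_FAST a → push 35. Stack: [11, 35]
BINARY_OP + → 11 + 35 = 46. Stack: [46]
LOAD_CONST → push 12. Stack: [46, 12]
LOAD_FAST a → push 35. Stack: [46, 12, 35]
BINARY_OP ^ → 12 ^ 35 = 47. Stack: [46, 47]
BINARY_OP - → 46 - 47 = -1. Stack: [-1]
STORE_FAST s → s=-1. Stack: []
LOAD_FAST_LOAD_FAST a,a → push 35,35. Stack: [35, 35]
BINARY_OP + → 35 + 35 = 70. Stack: [70]
LOAD_CONST → push 4. Stack: [70, 4]
BINARY_OP >> → 70 >> 4 = 4. Stack: [4]
STORE_FAST s → s=4. Stack: []
LOAD_CONST → push 2. Stack: [2]
LOAD_FAST s → push 4. Stack: [2, 4]
BINARY_OP // → 2 // 4 = 0. Stack: [0]
LOAD_CONST → push 4. Stack: [0, 4]
BINARY_OP * → 0 * 4 = 0. Stack: [0]
STORE_FAST q → q=0. Stack: []
LOAD_CONST → push 2. Stack: [2]
LOAD_FAST a → push 35. Stack: [2, 35]
BINARY_OP % → 2 % 35 = 2. Stack: [2]
STORE_FAST q → q=2. Stack: []
LOAD_FAST_LOAD_FAST c,a → push 22,35. Stack: [22, 35]
BINARY_OP * → 22 * 35 = 770. Stack: [770]
STORE_FAST r → r=770. Stack: []
LOAD_FAST q → push 2. Stack: [2]
RETURN_VALUE → return 2.

770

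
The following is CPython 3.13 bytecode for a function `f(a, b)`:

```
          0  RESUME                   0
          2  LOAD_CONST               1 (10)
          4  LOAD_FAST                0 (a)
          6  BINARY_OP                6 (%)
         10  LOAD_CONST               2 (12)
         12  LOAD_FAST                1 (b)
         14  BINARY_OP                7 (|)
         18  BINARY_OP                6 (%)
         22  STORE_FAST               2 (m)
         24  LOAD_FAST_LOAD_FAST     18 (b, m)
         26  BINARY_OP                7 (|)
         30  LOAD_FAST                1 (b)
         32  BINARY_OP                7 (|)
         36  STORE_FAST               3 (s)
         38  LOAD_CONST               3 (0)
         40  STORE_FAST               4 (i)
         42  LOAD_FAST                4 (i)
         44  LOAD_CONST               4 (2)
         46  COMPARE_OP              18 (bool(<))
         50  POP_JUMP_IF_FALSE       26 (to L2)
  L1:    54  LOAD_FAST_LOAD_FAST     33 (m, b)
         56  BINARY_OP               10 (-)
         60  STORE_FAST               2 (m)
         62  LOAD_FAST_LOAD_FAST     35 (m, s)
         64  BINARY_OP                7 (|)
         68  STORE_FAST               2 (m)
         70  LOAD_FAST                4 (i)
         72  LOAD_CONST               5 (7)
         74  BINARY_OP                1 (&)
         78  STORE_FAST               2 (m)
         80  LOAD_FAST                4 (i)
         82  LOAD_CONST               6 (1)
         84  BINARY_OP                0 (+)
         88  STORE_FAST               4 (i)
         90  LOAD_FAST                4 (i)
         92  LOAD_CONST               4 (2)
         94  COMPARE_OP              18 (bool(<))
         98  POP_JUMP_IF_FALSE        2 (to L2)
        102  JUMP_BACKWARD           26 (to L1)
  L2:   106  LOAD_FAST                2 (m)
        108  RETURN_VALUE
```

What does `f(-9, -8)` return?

LOAD_CONST → push 10. Stack: [10]
LOAD_FAST a → push -9. Stack: [10, -9]
BINARY_OP % → 10 % -9 = -8. Stack: [-8]
LOAD_CONST → push 12. Stack: [-8, 12]
LOAD_FAST b → push -8. Stack: [-8, 12, -8]
BINARY_OP | → 12 | -8 = -4. Stack: [-8, -4]
BINARY_OP % → -8 % -4 = 0. Stack: [0]
STORE_FAST m → m=0. Stack: []
LOAD_FAST_LOAD_FAST b,m → push -8,0. Stack: [-8, 0]
BINARY_OP | → -8 | 0 = -8. Stack: [-8]
LOAD_FAST b → push -8. Stack: [-8, -8]
BINARY_OP | → -8 | -8 = -8. Stack: [-8]
STORE_FAST s → s=-8. Stack: []
LOAD_CONST → push 0. Stack: [0]
STORE_FAST i → i=0. Stack: []
LOAD_FAST i → push 0. Stack: [0]
LOAD_CONST → push 2. Stack: [0, 2]
COMPARE_OP bool(<) → 0 vs 2 = True. Stack: [True]
POP_JUMP_IF_FALSE → pop True; no jump. Stack: []
LOAD_FAST_LOAD_FAST m,b → push 0,-8. Stack: [0, -8]
BINARY_OP - → 0 - -8 = 8. Stack: [8]
STORE_FAST m → m=8. Stack: []
LOAD_FAST_LOAD_FAST m,s → push 8,-8. Stack: [8, -8]
BINARY_OP | → 8 | -8 = -8. Stack: [-8]
STORE_FAST m → m=-8. Stack: []
LOAD_FAST i → push 0. Stack: [0]
LOAD_CONST → push 7. Stack: [0, 7]
BINARY_OP & → 0 & 7 = 0. Stack: [0]
STORE_FAST m → m=0. Stack: []
LOAD_FAST i → push 0. Stack: [0]
LOAD_CONST → push 1. Stack: [0, 1]
BINARY_OP + → 0 + 1 = 1. Stack: [1]
STORE_FAST i → i=1. Stack: []
LOAD_FAST i → push 1. Stack: [1]
LOAD_CONST → push 2. Stack: [1, 2]
COMPARE_OP bool(<) → 1 vs 2 = True. Stack: [True]
POP_JUMP_IF_FALSE → pop True; no jump. Stack: []
LOAD_FAST_LOAD_FAST m,b → push 0,-8. Stack: [0, -8]
BINARY_OP - → 0 - -8 = 8. Stack: [8]
STORE_FAST m → m=8. Stack: []
LOAD_FAST_LOAD_FAST m,s → push 8,-8. Stack: [8, -8]
BINARY_OP | → 8 | -8 = -8. Stack: [-8]
STORE_FAST m → m=-8. Stack: []
LOAD_FAST i → push 1. Stack: [1]
LOAD_CONST → push 7. Stack: [1, 7]
BINARY_OP & → 1 & 7 = 1. Stack: [1]
STORE_FAST m → m=1. Stack: []
LOAD_FAST i → push 1. Stack: [1]
LOAD_CONST → push 1. Stack: [1, 1]
BINARY_OP + → 1 + 1 = 2. Stack: [2]
STORE_FAST i → i=2. Stack: []
LOAD_FAST i → push 2. Stack: [2]
LOAD_CONST → push 2. Stack: [2, 2]
COMPARE_OP bool(<) → 2 vs 2 = False. Stack: [False]
POP_JUMP_IF_FALSE → pop False; jump. Stack: []
LOAD_FAST m → push 1. Stack: [1]
RETURN_VALUE → return 1.

1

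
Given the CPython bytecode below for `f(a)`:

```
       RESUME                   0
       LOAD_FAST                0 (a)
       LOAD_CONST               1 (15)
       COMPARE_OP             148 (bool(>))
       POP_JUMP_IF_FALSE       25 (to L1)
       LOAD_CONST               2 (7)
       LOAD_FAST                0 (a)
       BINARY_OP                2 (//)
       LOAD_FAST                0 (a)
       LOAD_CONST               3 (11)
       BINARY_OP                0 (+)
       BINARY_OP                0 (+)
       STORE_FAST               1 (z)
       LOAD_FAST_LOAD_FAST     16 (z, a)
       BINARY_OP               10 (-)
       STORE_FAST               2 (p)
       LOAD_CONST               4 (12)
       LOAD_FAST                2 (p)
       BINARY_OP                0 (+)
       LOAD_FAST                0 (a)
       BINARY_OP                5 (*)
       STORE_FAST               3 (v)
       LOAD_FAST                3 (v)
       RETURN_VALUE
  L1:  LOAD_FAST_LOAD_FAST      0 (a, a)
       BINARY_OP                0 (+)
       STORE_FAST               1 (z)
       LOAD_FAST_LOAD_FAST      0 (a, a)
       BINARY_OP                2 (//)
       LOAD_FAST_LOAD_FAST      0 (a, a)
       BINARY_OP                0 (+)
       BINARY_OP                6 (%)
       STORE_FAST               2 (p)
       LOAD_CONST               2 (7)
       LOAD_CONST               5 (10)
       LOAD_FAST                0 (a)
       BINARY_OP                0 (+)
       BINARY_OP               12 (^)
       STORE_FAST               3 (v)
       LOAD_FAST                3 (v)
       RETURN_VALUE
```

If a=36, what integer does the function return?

828

LOAD_FAST a → push 36. Stack: [36]
LOAD_CONST → push 15. Stack: [36, 15]
COMPARE_OP bool(>) → 36 vs 15 = True. Stack: [True]
POP_JUMP_IF_FALSE → pop True; no jump. Stack: []
LOAD_CONST → push 7. Stack: [7]
LOAD_FAST a → push 36. Stack: [7, 36]
BINARY_OP // → 7 // 36 = 0. Stack: [0]
LOAD_FAST a → push 36. Stack: [0, 36]
LOAD_CONST → push 11. Stack: [0, 36, 11]
BINARY_OP + → 36 + 11 = 47. Stack: [0, 47]
BINARY_OP + → 0 + 47 = 47. Stack: [47]
STORE_FAST z → z=47. Stack: []
LOAD_FAST_LOAD_FAST z,a → push 47,36. Stack: [47, 36]
BINARY_OP - → 47 - 36 = 11. Stack: [11]
STORE_FAST p → p=11. Stack: []
LOAD_CONST → push 12. Stack: [12]
LOAD_FAST p → push 11. Stack: [12, 11]
BINARY_OP + → 12 + 11 = 23. Stack: [23]
LOAD_FAST a → push 36. Stack: [23, 36]
BINARY_OP * → 23 * 36 = 828. Stack: [828]
STORE_FAST v → v=828. Stack: []
LOAD_FAST v → push 828. Stack: [828]
RETURN_VALUE → return 828.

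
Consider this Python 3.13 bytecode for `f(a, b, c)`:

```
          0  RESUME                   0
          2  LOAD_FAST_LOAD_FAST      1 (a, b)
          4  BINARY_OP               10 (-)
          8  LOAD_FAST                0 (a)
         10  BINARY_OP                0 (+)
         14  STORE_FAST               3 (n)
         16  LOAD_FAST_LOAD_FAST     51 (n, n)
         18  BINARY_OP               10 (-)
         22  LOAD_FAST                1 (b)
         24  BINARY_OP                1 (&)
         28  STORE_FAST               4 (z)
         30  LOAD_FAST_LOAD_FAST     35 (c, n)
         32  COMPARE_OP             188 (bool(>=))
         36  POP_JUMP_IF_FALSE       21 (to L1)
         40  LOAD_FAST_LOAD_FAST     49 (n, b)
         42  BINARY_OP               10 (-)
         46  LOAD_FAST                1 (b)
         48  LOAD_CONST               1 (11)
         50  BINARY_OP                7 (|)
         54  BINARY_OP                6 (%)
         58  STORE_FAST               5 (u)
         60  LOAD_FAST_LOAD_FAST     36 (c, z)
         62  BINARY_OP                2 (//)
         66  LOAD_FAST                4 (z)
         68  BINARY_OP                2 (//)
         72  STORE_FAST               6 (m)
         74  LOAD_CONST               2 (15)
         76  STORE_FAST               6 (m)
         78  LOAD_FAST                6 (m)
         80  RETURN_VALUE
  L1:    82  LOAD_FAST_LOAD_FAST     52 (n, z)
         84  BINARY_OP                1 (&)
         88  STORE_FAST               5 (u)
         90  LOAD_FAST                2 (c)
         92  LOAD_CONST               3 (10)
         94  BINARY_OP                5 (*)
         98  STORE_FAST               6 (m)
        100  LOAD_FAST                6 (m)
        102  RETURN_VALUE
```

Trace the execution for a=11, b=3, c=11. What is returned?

110

LOAD_FAST_LOAD_FAST a,b → push 11,3. Stack: [11, 3]
BINARY_OP - → 11 - 3 = 8. Stack: [8]
LOAD_FAST a → push 11. Stack: [8, 11]
BINARY_OP + → 8 + 11 = 19. Stack: [19]
STORE_FAST n → n=19. Stack: []
LOAD_FAST_LOAD_FAST n,n → push 19,19. Stack: [19, 19]
BINARY_OP - → 19 - 19 = 0. Stack: [0]
LOAD_FAST b → push 3. Stack: [0, 3]
BINARY_OP & → 0 & 3 = 0. Stack: [0]
STORE_FAST z → z=0. Stack: []
LOAD_FAST_LOAD_FAST c,n → push 11,19. Stack: [11, 19]
COMPARE_OP bool(>=) → 11 vs 19 = False. Stack: [False]
POP_JUMP_IF_FALSE → pop False; jump. Stack: []
LOAD_FAST_LOAD_FAST n,z → push 19,0. Stack: [19, 0]
BINARY_OP & → 19 & 0 = 0. Stack: [0]
STORE_FAST u → u=0. Stack: []
LOAD_FAST c → push 11. Stack: [11]
LOAD_CONST → push 10. Stack: [11, 10]
BINARY_OP * → 11 * 10 = 110. Stack: [110]
STORE_FAST m → m=110. Stack: []
LOAD_FAST m → push 110. Stack: [110]
RETURN_VALUE → return 110.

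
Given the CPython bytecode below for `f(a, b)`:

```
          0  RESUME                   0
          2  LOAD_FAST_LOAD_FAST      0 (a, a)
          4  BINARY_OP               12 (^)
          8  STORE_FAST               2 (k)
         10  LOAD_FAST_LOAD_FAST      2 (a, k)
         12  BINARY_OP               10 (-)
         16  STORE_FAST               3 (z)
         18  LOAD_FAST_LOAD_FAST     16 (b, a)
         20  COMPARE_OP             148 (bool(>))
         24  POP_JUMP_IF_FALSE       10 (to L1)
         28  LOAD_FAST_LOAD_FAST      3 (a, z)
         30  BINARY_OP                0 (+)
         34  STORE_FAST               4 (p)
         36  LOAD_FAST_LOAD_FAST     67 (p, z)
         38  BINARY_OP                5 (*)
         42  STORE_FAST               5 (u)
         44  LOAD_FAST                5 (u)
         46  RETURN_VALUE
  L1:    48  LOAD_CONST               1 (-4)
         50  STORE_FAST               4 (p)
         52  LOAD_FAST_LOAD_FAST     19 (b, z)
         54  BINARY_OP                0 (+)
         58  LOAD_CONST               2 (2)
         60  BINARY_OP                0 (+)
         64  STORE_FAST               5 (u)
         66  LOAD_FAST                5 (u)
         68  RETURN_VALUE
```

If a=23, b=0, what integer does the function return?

25

LOAD_FAST_LOAD_FAST a,a → push 23,23. Stack: [23, 23]
BINARY_OP ^ → 23 ^ 23 = 0. Stack: [0]
STORE_FAST k → k=0. Stack: []
LOAD_FAST_LOAD_FAST a,k → push 23,0. Stack: [23, 0]
BINARY_OP - → 23 - 0 = 23. Stack: [23]
STORE_FAST z → z=23. Stack: []
LOAD_FAST_LOAD_FAST b,a → push 0,23. Stack: [0, 23]
COMPARE_OP bool(>) → 0 vs 23 = False. Stack: [False]
POP_JUMP_IF_FALSE → pop False; jump. Stack: []
LOAD_CONST → push -4. Stack: [-4]
STORE_FAST p → p=-4. Stack: []
LOAD_FAST_LOAD_FAST b,z → push 0,23. Stack: [0, 23]
BINARY_OP + → 0 + 23 = 23. Stack: [23]
LOAD_CONST → push 2. Stack: [23, 2]
BINARY_OP + → 23 + 2 = 25. Stack: [25]
STORE_FAST u → u=25. Stack: []
LOAD_FAST u → push 25. Stack: [25]
RETURN_VALUE → return 25.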